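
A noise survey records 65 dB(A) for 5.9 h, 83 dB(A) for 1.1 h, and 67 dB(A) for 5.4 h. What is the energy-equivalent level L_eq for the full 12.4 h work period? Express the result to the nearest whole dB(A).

The energy average is taken in the linear domain: L_eq = 10·log₁₀[(Σ tᵢ·10^(Lᵢ/10))/T], T = 12.4 h.
Σ tᵢ·10^(Lᵢ/10) = 5.9·10^(65/10) + 1.1·10^(83/10) + 5.4·10^(67/10) = 2.652e+08.
L_eq = 10·log₁₀(2.652e+08/12.4) = 73.30 dB(A).

73 dB(A)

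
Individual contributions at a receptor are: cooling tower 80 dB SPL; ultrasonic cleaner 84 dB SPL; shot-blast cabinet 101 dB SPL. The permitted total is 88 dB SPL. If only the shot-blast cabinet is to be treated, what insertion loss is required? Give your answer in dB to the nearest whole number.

17 dB

Fixed contribution from the other sources: Σ 10^(L/10) = 10^(80/10) + 10^(84/10) = 3.512e+08 (85.46 dB SPL).
The limit corresponds to 10^(88/10) = 6.310e+08; subtracting the fixed part leaves 2.798e+08 for the shot-blast cabinet, i.e. 84.47 dB SPL.
Required insertion loss = 101 − 84.47 = 16.53 dB.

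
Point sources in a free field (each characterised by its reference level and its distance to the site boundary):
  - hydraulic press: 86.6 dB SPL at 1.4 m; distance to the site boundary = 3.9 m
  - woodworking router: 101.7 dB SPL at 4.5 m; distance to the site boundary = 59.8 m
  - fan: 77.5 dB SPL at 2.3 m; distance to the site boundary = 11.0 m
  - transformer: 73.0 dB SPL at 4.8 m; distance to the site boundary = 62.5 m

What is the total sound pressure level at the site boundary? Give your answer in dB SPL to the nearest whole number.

Apply inverse-square spreading to bring every level to the receiver, then sum 10^(L/10).
hydraulic press: 86.6 − 20·log₁₀(3.9/1.4) = 86.6 − 8.90 = 77.70 dB SPL.
woodworking router: 101.7 − 20·log₁₀(59.8/4.5) = 101.7 − 22.47 = 79.23 dB SPL.
fan: 77.5 − 20·log₁₀(11.0/2.3) = 77.5 − 13.59 = 63.91 dB SPL.
transformer: 73.0 − 20·log₁₀(62.5/4.8) = 73.0 − 22.29 = 50.71 dB SPL.
Σ 10^(L/10) = 1.452e+08 → L_total = 10·log₁₀(1.452e+08) = 81.62 dB SPL.

82 dB SPL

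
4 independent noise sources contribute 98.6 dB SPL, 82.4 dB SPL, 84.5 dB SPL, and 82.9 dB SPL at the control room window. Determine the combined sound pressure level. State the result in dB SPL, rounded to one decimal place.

For uncorrelated sources the intensities add, so convert each level to linear form, sum, and take 10·log₁₀ of the total.
Σ 10^(L/10) = 10^(98.6/10) + 10^(82.4/10) + 10^(84.5/10) + 10^(82.9/10) = 7.895e+09.
L_total = 10·log₁₀(7.895e+09) = 98.97 dB SPL.

99.0 dB SPL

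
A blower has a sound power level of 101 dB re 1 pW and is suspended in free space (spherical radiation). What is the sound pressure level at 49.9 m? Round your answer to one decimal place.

56.0 dB

Free-field spherical radiation: L_p = L_w − 10·log₁₀(4π·r²), r = 49.9 m.
4π·r² = 3.129e+04 m², 10·log₁₀ of that is 44.954 dB.
L_p = 101 − 44.954 = 56.05 dB.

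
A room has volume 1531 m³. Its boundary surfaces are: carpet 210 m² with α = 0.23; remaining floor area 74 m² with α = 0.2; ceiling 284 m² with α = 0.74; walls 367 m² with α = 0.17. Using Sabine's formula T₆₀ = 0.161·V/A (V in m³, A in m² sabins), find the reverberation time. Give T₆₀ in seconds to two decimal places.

0.73 s

Summing Sᵢαᵢ: 210·0.23 + 74·0.2 + 284·0.74 + 367·0.17 = 335.65 m².
T₆₀ = 0.161 × 1531 / 335.65 = 0.734 s.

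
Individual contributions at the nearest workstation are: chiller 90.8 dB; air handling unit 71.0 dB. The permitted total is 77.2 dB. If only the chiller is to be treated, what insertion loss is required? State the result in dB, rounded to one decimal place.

Everything except the chiller sums to 10^(71.0/10) = 1.259e+07 in linear terms, 71.00 dB.
The limit corresponds to 10^(77.2/10) = 5.248e+07; subtracting the fixed part leaves 3.989e+07 for the chiller, i.e. 76.01 dB.
Required insertion loss = 90.8 − 76.01 = 14.79 dB.

14.8 dB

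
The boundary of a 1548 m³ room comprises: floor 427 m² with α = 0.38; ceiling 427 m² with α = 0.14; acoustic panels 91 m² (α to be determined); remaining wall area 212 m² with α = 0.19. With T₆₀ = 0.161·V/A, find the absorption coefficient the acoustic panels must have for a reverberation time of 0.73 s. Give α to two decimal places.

0.87

From T₆₀ = 0.161·V/A, the target T₆₀ = 0.73 s needs A = 0.161·1548/0.73 = 341.41 m².
Absorption from the other surfaces = 427·0.38 + 427·0.14 + 212·0.19 = 262.32 m², so the acoustic panels must supply 79.09 m² over 91 m².
α = 79.09/91 = 0.869.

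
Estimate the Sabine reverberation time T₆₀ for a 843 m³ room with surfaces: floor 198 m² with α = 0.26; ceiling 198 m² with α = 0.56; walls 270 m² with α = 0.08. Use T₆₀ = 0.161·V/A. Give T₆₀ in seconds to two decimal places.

0.74 s

Summing Sᵢαᵢ: 198·0.26 + 198·0.56 + 270·0.08 = 183.96 m².
T₆₀ = 0.161 × 843 / 183.96 = 0.738 s.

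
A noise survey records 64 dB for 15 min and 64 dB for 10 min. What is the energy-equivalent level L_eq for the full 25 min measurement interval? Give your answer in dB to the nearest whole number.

The energy average is taken in the linear domain: L_eq = 10·log₁₀[(Σ tᵢ·10^(Lᵢ/10))/T], T = 25 min.
Σ tᵢ·10^(Lᵢ/10) = 15·10^(64/10) + 10·10^(64/10) = 6.280e+07.
L_eq = 10·log₁₀(6.280e+07/25) = 64.00 dB.

64 dB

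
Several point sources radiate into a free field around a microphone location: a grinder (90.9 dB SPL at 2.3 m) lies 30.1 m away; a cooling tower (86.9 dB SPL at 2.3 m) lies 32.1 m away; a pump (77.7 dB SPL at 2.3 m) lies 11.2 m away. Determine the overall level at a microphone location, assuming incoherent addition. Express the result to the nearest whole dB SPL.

Apply inverse-square spreading to bring every level to the receiver, then sum 10^(L/10).
grinder: 90.9 − 20·log₁₀(30.1/2.3) = 90.9 − 22.34 = 68.56 dB SPL.
cooling tower: 86.9 − 20·log₁₀(32.1/2.3) = 86.9 − 22.90 = 64.00 dB SPL.
pump: 77.7 − 20·log₁₀(11.2/2.3) = 77.7 − 13.75 = 63.95 dB SPL.
Σ 10^(L/10) = 1.218e+07 → L_total = 10·log₁₀(1.218e+07) = 70.86 dB SPL.

71 dB SPL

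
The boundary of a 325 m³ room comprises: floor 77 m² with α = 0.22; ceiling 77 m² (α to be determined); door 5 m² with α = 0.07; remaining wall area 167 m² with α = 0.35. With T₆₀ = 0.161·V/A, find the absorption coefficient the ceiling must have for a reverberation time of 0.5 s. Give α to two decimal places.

0.38

Required total absorption A = 0.161·325/0.5 = 104.65 m².
Absorption from the other surfaces = 77·0.22 + 5·0.07 + 167·0.35 = 75.74 m², so the ceiling must supply 28.91 m² over 77 m².
α = 28.91/77 = 0.375.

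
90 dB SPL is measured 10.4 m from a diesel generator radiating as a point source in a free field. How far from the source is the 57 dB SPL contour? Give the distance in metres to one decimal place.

464.6 m

Point-source spreading drops the level by 20·log₁₀(r₂/r₁); inverting, r₂/r₁ = 10^(ΔL/20).
r₂ = 10.4·10^((90−57)/20) = 10.4·10^(33.0/20) = 464.55 m.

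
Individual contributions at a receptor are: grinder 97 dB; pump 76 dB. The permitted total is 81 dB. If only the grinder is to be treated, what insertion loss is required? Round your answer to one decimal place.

The untreated sources together contribute 10^(76/10) = 3.981e+07, i.e. 76.00 dB.
To meet 81 dB overall, the treated grinder may contribute at most 10^(81/10) − 3.981e+07 = 8.608e+07, i.e. 79.35 dB.
So the grinder must be reduced from 97 to 79.35 dB: IL = 17.65 dB.

17.7 dB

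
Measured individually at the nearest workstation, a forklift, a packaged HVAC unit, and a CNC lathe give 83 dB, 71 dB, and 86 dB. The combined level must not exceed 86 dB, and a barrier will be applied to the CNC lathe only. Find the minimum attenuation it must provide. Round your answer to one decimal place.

Everything except the CNC lathe sums to 10^(83/10) + 10^(71/10) = 2.121e+08 in linear terms, 83.27 dB.
The limit corresponds to 10^(86/10) = 3.981e+08; subtracting the fixed part leaves 1.860e+08 for the CNC lathe, i.e. 82.69 dB.
Required insertion loss = 86 − 82.69 = 3.31 dB.

3.3 dB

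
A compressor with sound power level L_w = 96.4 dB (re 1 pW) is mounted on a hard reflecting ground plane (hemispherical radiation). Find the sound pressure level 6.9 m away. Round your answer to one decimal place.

L_p = L_w − 10·log₁₀(2π·r²) with r = 6.9 m.
2π·r² = 299.1 m², 10·log₁₀ of that is 24.759 dB.
L_p = 96.4 − 24.759 = 71.64 dB.

71.6 dB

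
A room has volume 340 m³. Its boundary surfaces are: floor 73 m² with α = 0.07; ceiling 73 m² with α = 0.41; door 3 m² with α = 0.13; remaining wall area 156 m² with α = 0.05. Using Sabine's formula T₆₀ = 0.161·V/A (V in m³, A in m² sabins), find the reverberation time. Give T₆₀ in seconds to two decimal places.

1.27 s

Summing Sᵢαᵢ: 73·0.07 + 73·0.41 + 3·0.13 + 156·0.05 = 43.23 m².
T₆₀ = 0.161 × 340 / 43.23 = 1.266 s.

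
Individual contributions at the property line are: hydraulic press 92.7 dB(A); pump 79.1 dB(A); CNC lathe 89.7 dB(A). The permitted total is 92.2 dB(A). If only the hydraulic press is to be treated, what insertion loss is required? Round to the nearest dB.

5 dB

Fixed contribution from the other sources: Σ 10^(L/10) = 10^(79.1/10) + 10^(89.7/10) = 1.015e+09 (90.06 dB(A)).
The limit corresponds to 10^(92.2/10) = 1.660e+09; subtracting the fixed part leaves 6.450e+08 for the hydraulic press, i.e. 88.10 dB(A).
So the hydraulic press must be reduced from 92.7 to 88.10 dB(A): IL = 4.60 dB.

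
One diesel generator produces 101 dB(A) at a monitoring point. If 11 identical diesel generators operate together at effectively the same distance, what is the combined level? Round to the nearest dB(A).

111 dB(A)

L_total = L₁ + 10·log₁₀ N for N identical incoherent sources.
L_total = 101 + 10·log₁₀(11) = 101 + 10.414 = 111.41 dB(A).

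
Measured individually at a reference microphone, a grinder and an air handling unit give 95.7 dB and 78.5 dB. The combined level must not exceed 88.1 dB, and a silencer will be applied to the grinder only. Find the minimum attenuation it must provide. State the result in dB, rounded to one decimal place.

8.1 dB

The untreated sources together contribute 10^(78.5/10) = 7.079e+07, i.e. 78.50 dB.
To meet 88.1 dB overall, the treated grinder may contribute at most 10^(88.1/10) − 7.079e+07 = 5.749e+08, i.e. 87.60 dB.
So the grinder must be reduced from 95.7 to 87.60 dB: IL = 8.10 dB.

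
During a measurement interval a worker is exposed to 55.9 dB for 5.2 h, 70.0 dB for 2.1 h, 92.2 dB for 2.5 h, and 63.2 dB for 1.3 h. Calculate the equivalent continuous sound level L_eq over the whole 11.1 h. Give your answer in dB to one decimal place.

Weight each interval's intensity by its duration and average over T = 11.1 h:
Σ tᵢ·10^(Lᵢ/10) = 5.2·10^(55.9/10) + 2.1·10^(70.0/10) + 2.5·10^(92.2/10) + 1.3·10^(63.2/10) = 4.175e+09.
L_eq = 10·log₁₀(4.175e+09/11.1) = 85.75 dB.

85.8 dB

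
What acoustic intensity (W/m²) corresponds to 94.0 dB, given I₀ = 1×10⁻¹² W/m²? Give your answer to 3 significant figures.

I = I₀·10^(L/10) = 10⁻¹² × 10^(94.0/10) = 10^(-2.600).

0.00251 W/m²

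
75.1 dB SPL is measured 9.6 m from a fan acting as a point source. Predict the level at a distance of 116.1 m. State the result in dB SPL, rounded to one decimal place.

Spherical spreading from a point source gives a 20·log₁₀(r₂/r₁) drop.
L₂ = 75.1 − 20·log₁₀(116.1/9.6) = 75.1 − 21.651 = 53.45 dB SPL.

53.4 dB SPL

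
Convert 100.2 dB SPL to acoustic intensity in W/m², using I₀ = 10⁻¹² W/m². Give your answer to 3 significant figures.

0.0105 W/m²

I/I₀ = 10^(100.2/10) = 1.047e+10, so I = 1.047e+10 × 10⁻¹² W/m².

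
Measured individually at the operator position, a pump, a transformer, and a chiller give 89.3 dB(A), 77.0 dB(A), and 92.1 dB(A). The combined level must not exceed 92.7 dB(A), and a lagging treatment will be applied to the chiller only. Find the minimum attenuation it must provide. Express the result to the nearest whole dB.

2 dB

Fixed contribution from the other sources: Σ 10^(L/10) = 10^(89.3/10) + 10^(77.0/10) = 9.013e+08 (89.55 dB(A)).
The limit corresponds to 10^(92.7/10) = 1.862e+09; subtracting the fixed part leaves 9.608e+08 for the chiller, i.e. 89.83 dB(A).
So the chiller must be reduced from 92.1 to 89.83 dB(A): IL = 2.27 dB.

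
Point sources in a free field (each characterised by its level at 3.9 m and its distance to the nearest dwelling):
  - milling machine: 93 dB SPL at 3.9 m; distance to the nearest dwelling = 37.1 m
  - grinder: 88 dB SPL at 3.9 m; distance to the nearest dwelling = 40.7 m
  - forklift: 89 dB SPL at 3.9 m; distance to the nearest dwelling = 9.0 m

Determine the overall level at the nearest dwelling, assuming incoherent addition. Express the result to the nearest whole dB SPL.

82 dB SPL

Propagate each source to the receiver with L = L_ref − 20·log₁₀(r/r_ref), then add intensities.
milling machine: 93 − 20·log₁₀(37.1/3.9) = 93 − 19.57 = 73.43 dB SPL.
grinder: 88 − 20·log₁₀(40.7/3.9) = 88 − 20.37 = 67.63 dB SPL.
forklift: 89 − 20·log₁₀(9.0/3.9) = 89 − 7.26 = 81.74 dB SPL.
Σ 10^(L/10) = 1.770e+08 → L_total = 10·log₁₀(1.770e+08) = 82.48 dB SPL.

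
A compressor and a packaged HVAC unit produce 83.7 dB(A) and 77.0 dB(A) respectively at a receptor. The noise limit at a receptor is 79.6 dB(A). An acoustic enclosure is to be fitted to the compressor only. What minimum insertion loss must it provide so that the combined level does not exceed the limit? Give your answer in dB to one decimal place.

The untreated sources together contribute 10^(77.0/10) = 5.012e+07, i.e. 77.00 dB(A).
The limit corresponds to 10^(79.6/10) = 9.120e+07; subtracting the fixed part leaves 4.108e+07 for the compressor, i.e. 76.14 dB(A).
Required insertion loss = 83.7 − 76.14 = 7.56 dB.

7.6 dB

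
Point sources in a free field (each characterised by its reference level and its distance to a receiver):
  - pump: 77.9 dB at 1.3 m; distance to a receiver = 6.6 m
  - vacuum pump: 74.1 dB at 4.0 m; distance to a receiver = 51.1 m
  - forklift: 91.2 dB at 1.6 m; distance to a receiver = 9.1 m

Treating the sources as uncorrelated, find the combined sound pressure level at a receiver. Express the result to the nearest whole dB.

76 dB

Apply inverse-square spreading to bring every level to the receiver, then sum 10^(L/10).
pump: 77.9 − 20·log₁₀(6.6/1.3) = 77.9 − 14.11 = 63.79 dB.
vacuum pump: 74.1 − 20·log₁₀(51.1/4.0) = 74.1 − 22.13 = 51.97 dB.
forklift: 91.2 − 20·log₁₀(9.1/1.6) = 91.2 − 15.10 = 76.10 dB.
Σ 10^(L/10) = 4.330e+07 → L_total = 10·log₁₀(4.330e+07) = 76.37 dB.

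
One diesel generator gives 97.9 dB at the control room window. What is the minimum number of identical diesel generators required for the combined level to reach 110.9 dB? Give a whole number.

The shortfall is 110.9 − 97.9 = 13.0 dB, and N units add 10·log₁₀ N, so need 10·log₁₀ N ≥ 13.0.
N ≥ 10^(13.0/10) = 19.953, so N = 20.

20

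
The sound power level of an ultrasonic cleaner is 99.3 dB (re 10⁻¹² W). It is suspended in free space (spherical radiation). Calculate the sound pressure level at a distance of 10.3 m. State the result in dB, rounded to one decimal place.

68.1 dB

L_p = L_w − 10·log₁₀(4π·r²) with r = 10.3 m.
4π·r² = 1333 m², 10·log₁₀ of that is 31.249 dB.
L_p = 99.3 − 31.249 = 68.05 dB.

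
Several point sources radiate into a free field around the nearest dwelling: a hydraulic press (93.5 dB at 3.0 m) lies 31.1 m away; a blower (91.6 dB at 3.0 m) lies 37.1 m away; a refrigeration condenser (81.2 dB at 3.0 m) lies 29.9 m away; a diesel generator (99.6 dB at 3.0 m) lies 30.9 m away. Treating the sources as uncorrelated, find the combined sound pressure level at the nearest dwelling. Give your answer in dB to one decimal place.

80.7 dB

Propagate each source to the receiver with L = L_ref − 20·log₁₀(r/r_ref), then add intensities.
hydraulic press: 93.5 − 20·log₁₀(31.1/3.0) = 93.5 − 20.31 = 73.19 dB.
blower: 91.6 − 20·log₁₀(37.1/3.0) = 91.6 − 21.85 = 69.75 dB.
refrigeration condenser: 81.2 − 20·log₁₀(29.9/3.0) = 81.2 − 19.97 = 61.23 dB.
diesel generator: 99.6 − 20·log₁₀(30.9/3.0) = 99.6 − 20.26 = 79.34 dB.
Σ 10^(L/10) = 1.176e+08 → L_total = 10·log₁₀(1.176e+08) = 80.70 dB.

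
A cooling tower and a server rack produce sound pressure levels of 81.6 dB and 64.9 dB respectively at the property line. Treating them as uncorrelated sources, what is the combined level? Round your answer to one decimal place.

Incoherent sources combine by intensity addition: L_total = 10·log₁₀(Σ 10^(L_i/10)).
Σ 10^(L/10) = 10^(81.6/10) + 10^(64.9/10) = 1.476e+08.
L_total = 10·log₁₀(1.476e+08) = 81.69 dB.

81.7 dB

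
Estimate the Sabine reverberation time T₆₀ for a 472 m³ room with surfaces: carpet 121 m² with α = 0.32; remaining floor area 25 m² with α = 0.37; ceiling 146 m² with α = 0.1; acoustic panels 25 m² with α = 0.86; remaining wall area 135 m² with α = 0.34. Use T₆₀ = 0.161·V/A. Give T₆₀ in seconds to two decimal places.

Total absorption A = 121·0.32 + 25·0.37 + 146·0.1 + 25·0.86 + 135·0.34 = 129.97 m² sabins.
T₆₀ = 0.161·V/A = 0.161·472/129.97 = 0.585 s.

0.58 s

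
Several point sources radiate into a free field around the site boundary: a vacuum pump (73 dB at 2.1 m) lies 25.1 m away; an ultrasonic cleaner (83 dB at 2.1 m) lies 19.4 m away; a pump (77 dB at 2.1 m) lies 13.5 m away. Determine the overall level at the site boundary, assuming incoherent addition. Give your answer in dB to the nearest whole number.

66 dB

Apply inverse-square spreading to bring every level to the receiver, then sum 10^(L/10).
vacuum pump: 73 − 20·log₁₀(25.1/2.1) = 73 − 21.55 = 51.45 dB.
ultrasonic cleaner: 83 − 20·log₁₀(19.4/2.1) = 83 − 19.31 = 63.69 dB.
pump: 77 − 20·log₁₀(13.5/2.1) = 77 − 16.16 = 60.84 dB.
Σ 10^(L/10) = 3.690e+06 → L_total = 10·log₁₀(3.690e+06) = 65.67 dB.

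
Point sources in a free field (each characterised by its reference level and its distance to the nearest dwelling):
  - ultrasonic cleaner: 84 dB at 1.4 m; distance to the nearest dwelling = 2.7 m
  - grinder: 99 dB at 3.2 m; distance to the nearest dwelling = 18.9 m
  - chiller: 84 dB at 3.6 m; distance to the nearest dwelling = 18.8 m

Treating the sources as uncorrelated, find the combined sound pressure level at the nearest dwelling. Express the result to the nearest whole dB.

Apply inverse-square spreading to bring every level to the receiver, then sum 10^(L/10).
ultrasonic cleaner: 84 − 20·log₁₀(2.7/1.4) = 84 − 5.70 = 78.30 dB.
grinder: 99 − 20·log₁₀(18.9/3.2) = 99 − 15.43 = 83.57 dB.
chiller: 84 − 20·log₁₀(18.8/3.6) = 84 − 14.36 = 69.64 dB.
Σ 10^(L/10) = 3.045e+08 → L_total = 10·log₁₀(3.045e+08) = 84.84 dB.

85 dB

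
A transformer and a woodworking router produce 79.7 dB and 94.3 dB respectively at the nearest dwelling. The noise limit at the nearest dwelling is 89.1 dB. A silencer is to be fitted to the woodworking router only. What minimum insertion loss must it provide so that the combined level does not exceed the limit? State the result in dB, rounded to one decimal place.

Everything except the woodworking router sums to 10^(79.7/10) = 9.333e+07 in linear terms, 79.70 dB.
The limit corresponds to 10^(89.1/10) = 8.128e+08; subtracting the fixed part leaves 7.195e+08 for the woodworking router, i.e. 88.57 dB.
Required insertion loss = 94.3 − 88.57 = 5.73 dB.

5.7 dB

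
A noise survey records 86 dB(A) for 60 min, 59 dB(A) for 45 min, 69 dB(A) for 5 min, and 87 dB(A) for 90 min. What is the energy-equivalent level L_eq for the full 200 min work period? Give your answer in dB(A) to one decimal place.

85.4 dB(A)

Weight each interval's intensity by its duration and average over T = 200 min:
Σ tᵢ·10^(Lᵢ/10) = 60·10^(86/10) + 45·10^(59/10) + 5·10^(69/10) + 90·10^(87/10) = 6.907e+10.
L_eq = 10·log₁₀(6.907e+10/200) = 85.38 dB(A).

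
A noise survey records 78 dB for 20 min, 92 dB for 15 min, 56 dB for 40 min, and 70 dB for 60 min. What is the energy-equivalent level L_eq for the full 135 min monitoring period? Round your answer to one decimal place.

L_eq = 10·log₁₀[(1/T)·Σ tᵢ·10^(Lᵢ/10)] with T = 135 min.
Σ tᵢ·10^(Lᵢ/10) = 20·10^(78/10) + 15·10^(92/10) + 40·10^(56/10) + 60·10^(70/10) = 2.565e+10.
L_eq = 10·log₁₀(2.565e+10/135) = 82.79 dB.

82.8 dB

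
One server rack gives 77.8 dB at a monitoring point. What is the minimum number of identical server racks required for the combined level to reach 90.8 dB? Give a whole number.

20

N identical sources give L₁ + 10·log₁₀ N, so require 10·log₁₀ N ≥ 90.8 − 77.8 = 13.0 dB.
N ≥ 10^(13.0/10) = 19.953, so N = 20.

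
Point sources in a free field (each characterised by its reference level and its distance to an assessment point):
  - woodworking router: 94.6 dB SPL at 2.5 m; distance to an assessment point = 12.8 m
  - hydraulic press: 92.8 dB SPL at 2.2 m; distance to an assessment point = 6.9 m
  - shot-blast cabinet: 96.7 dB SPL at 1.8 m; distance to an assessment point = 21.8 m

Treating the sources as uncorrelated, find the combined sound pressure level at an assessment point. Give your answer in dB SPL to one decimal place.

Propagate each source to the receiver with L = L_ref − 20·log₁₀(r/r_ref), then add intensities.
woodworking router: 94.6 − 20·log₁₀(12.8/2.5) = 94.6 − 14.19 = 80.41 dB SPL.
hydraulic press: 92.8 − 20·log₁₀(6.9/2.2) = 92.8 − 9.93 = 82.87 dB SPL.
shot-blast cabinet: 96.7 − 20·log₁₀(21.8/1.8) = 96.7 − 21.66 = 75.04 dB SPL.
Σ 10^(L/10) = 3.356e+08 → L_total = 10·log₁₀(3.356e+08) = 85.26 dB SPL.

85.3 dB SPL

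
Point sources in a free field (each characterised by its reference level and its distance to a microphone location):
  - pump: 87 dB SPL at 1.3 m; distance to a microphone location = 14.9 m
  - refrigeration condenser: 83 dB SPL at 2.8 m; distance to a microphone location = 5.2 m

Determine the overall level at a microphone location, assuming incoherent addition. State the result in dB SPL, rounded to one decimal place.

77.9 dB SPL

Propagate each source to the receiver with L = L_ref − 20·log₁₀(r/r_ref), then add intensities.
pump: 87 − 20·log₁₀(14.9/1.3) = 87 − 21.18 = 65.82 dB SPL.
refrigeration condenser: 83 − 20·log₁₀(5.2/2.8) = 83 − 5.38 = 77.62 dB SPL.
Σ 10^(L/10) = 6.167e+07 → L_total = 10·log₁₀(6.167e+07) = 77.90 dB SPL.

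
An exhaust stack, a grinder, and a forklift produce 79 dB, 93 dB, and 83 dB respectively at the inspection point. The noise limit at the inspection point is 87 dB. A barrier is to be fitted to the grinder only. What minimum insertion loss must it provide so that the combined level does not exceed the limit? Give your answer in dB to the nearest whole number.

10 dB

Everything except the grinder sums to 10^(79/10) + 10^(83/10) = 2.790e+08 in linear terms, 84.46 dB.
To meet 87 dB overall, the treated grinder may contribute at most 10^(87/10) − 2.790e+08 = 2.222e+08, i.e. 83.47 dB.
Required insertion loss = 93 − 83.47 = 9.53 dB.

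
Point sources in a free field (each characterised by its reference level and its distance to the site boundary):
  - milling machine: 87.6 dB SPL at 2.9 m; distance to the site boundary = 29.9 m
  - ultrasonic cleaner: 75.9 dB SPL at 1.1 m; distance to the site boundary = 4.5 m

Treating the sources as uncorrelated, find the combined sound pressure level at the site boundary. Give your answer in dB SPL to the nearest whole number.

69 dB SPL

First find each source's level at the receiver (point-source: −20·log₁₀(r/r_ref)), then combine on an intensity basis.
milling machine: 87.6 − 20·log₁₀(29.9/2.9) = 87.6 − 20.27 = 67.33 dB SPL.
ultrasonic cleaner: 75.9 − 20·log₁₀(4.5/1.1) = 75.9 − 12.24 = 63.66 dB SPL.
Σ 10^(L/10) = 7.738e+06 → L_total = 10·log₁₀(7.738e+06) = 68.89 dB SPL.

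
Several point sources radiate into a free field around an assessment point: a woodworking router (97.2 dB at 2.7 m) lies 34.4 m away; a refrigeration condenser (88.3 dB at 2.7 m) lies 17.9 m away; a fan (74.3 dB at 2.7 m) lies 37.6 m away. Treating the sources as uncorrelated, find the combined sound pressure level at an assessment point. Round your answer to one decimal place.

76.8 dB

Propagate each source to the receiver with L = L_ref − 20·log₁₀(r/r_ref), then add intensities.
woodworking router: 97.2 − 20·log₁₀(34.4/2.7) = 97.2 − 22.10 = 75.10 dB.
refrigeration condenser: 88.3 − 20·log₁₀(17.9/2.7) = 88.3 − 16.43 = 71.87 dB.
fan: 74.3 − 20·log₁₀(37.6/2.7) = 74.3 − 22.88 = 51.42 dB.
Σ 10^(L/10) = 4.785e+07 → L_total = 10·log₁₀(4.785e+07) = 76.80 dB.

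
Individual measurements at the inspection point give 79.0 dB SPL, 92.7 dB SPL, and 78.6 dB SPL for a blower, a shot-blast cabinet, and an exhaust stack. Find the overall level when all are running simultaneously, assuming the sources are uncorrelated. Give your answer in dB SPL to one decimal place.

93.0 dB SPL

For uncorrelated sources the intensities add, so convert each level to linear form, sum, and take 10·log₁₀ of the total.
Σ 10^(L/10) = 10^(79.0/10) + 10^(92.7/10) + 10^(78.6/10) = 2.014e+09.
L_total = 10·log₁₀(2.014e+09) = 93.04 dB SPL.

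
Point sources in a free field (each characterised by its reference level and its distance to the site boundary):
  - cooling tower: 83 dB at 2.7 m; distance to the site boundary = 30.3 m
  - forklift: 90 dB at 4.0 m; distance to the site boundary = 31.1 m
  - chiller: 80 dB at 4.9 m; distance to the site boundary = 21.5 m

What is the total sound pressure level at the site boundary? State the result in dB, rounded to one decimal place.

Apply inverse-square spreading to bring every level to the receiver, then sum 10^(L/10).
cooling tower: 83 − 20·log₁₀(30.3/2.7) = 83 − 21.00 = 62.00 dB.
forklift: 90 − 20·log₁₀(31.1/4.0) = 90 − 17.81 = 72.19 dB.
chiller: 80 − 20·log₁₀(21.5/4.9) = 80 − 12.84 = 67.16 dB.
Σ 10^(L/10) = 2.332e+07 → L_total = 10·log₁₀(2.332e+07) = 73.68 dB.

73.7 dB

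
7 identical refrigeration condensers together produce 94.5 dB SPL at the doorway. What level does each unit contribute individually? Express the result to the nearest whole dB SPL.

86 dB SPL

For N identical incoherent sources L_total = L₁ + 10·log₁₀ N, so L₁ = 94.5 − 10·log₁₀(7) = 94.5 − 8.451.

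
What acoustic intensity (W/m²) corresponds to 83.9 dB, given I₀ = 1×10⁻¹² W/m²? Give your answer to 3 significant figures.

0.000245 W/m²

I/I₀ = 10^(83.9/10) = 2.455e+08, so I = 2.455e+08 × 10⁻¹² W/m².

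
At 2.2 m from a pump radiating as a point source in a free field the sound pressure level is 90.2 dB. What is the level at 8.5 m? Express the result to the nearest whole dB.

78 dB

Spherical spreading from a point source gives a 20·log₁₀(r₂/r₁) drop.
L₂ = 90.2 − 20·log₁₀(8.5/2.2) = 90.2 − 11.740 = 78.46 dB.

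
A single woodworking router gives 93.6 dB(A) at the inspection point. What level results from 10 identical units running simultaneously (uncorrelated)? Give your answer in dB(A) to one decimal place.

103.6 dB(A)

With 10 equal, uncorrelated contributions the intensity is 10× that of one unit, giving a rise of 10·log₁₀ 10.
L_total = 93.6 + 10·log₁₀(10) = 93.6 + 10.000 = 103.60 dB(A).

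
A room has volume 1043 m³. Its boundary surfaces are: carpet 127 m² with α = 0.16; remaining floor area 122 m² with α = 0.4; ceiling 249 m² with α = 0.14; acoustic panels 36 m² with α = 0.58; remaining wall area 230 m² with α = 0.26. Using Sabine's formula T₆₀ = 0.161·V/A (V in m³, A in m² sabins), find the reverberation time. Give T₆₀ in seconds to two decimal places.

A = Σ Sᵢαᵢ = 127·0.16 + 122·0.4 + 249·0.14 + 36·0.58 + 230·0.26 = 184.66 m².
T₆₀ = 0.161·V/A = 0.161·1043/184.66 = 0.909 s.

0.91 s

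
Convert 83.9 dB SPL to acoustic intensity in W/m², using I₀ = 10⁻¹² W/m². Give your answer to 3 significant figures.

0.000245 W/m²

L = 10·log₁₀(I/I₀) ⇒ I = I₀·10^(L/10) = 10⁻¹² × 10^8.39.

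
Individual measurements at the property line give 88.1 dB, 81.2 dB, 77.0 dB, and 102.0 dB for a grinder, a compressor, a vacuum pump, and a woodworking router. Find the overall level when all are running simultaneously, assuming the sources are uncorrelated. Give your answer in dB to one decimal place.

102.2 dB

For uncorrelated sources the intensities add, so convert each level to linear form, sum, and take 10·log₁₀ of the total.
Σ 10^(L/10) = 10^(88.1/10) + 10^(81.2/10) + 10^(77.0/10) + 10^(102.0/10) = 1.668e+10.
L_total = 10·log₁₀(1.668e+10) = 102.22 dB.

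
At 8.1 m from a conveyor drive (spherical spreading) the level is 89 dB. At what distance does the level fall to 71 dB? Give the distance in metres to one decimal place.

The 18.0 dB drop corresponds to a distance ratio of 10^(18.0/20) for a point source.
r₂ = 8.1·10^((89−71)/20) = 8.1·10^(18.0/20) = 64.34 m.

64.3 m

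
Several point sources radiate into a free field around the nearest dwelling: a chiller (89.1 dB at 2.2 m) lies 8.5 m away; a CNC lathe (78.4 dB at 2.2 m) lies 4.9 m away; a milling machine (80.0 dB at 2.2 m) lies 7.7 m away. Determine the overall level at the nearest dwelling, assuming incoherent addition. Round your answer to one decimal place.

Apply inverse-square spreading to bring every level to the receiver, then sum 10^(L/10).
chiller: 89.1 − 20·log₁₀(8.5/2.2) = 89.1 − 11.74 = 77.36 dB.
CNC lathe: 78.4 − 20·log₁₀(4.9/2.2) = 78.4 − 6.96 = 71.44 dB.
milling machine: 80.0 − 20·log₁₀(7.7/2.2) = 80.0 − 10.88 = 69.12 dB.
Σ 10^(L/10) = 7.656e+07 → L_total = 10·log₁₀(7.656e+07) = 78.84 dB.

78.8 dB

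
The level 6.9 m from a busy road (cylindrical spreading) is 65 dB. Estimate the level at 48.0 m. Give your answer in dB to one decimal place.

56.6 dB

For a line source, L₂ = L₁ − 10·log₁₀(r₂/r₁).
L₂ = 65 − 10·log₁₀(48.0/6.9) = 65 − 8.424 = 56.58 dB.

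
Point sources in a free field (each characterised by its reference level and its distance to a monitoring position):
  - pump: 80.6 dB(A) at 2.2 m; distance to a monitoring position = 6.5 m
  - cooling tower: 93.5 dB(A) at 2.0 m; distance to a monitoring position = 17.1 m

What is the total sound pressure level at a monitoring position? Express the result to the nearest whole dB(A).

Apply inverse-square spreading to bring every level to the receiver, then sum 10^(L/10).
pump: 80.6 − 20·log₁₀(6.5/2.2) = 80.6 − 9.41 = 71.19 dB(A).
cooling tower: 93.5 − 20·log₁₀(17.1/2.0) = 93.5 − 18.64 = 74.86 dB(A).
Σ 10^(L/10) = 4.378e+07 → L_total = 10·log₁₀(4.378e+07) = 76.41 dB(A).

76 dB(A)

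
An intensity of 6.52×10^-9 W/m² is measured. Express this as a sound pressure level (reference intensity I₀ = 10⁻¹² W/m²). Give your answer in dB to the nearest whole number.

38 dB

Dividing by I₀ shifts the exponent by 12: I/I₀ = 6.52×10^3.
L = 10·(0.8142 + 3) = 38.14 dB.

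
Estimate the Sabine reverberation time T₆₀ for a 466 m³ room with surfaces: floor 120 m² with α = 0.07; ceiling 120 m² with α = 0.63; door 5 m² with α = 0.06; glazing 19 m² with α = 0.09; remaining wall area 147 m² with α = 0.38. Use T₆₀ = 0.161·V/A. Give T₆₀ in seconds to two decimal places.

0.53 s

A = Σ Sᵢαᵢ = 120·0.07 + 120·0.63 + 5·0.06 + 19·0.09 + 147·0.38 = 141.87 m².
T₆₀ = 0.161·V/A = 0.161·466/141.87 = 0.529 s.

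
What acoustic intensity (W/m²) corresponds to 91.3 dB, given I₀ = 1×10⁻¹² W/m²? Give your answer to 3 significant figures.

I/I₀ = 10^(91.3/10) = 1.349e+09, so I = 1.349e+09 × 10⁻¹² W/m².

0.00135 W/m²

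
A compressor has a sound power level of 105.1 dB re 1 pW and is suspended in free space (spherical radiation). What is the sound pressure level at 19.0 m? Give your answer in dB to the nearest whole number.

The power spreads over a sphere of area 4π·r², so L_p = L_w − 10·log₁₀(4π·r²).
4π·r² = 4536 m², 10·log₁₀ of that is 36.567 dB.
L_p = 105.1 − 36.567 = 68.53 dB.

69 dB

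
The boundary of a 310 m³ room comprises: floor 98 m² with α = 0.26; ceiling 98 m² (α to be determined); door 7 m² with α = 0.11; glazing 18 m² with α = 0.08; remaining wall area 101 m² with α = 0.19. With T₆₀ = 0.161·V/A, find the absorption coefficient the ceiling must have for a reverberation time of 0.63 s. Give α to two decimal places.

A = 0.161·V/T₆₀ = 0.161·310/0.63 = 79.22 m² sabins.
Absorption from the other surfaces = 98·0.26 + 7·0.11 + 18·0.08 + 101·0.19 = 46.88 m², so the ceiling must supply 32.34 m² over 98 m².
α = 32.34/98 = 0.330.

0.33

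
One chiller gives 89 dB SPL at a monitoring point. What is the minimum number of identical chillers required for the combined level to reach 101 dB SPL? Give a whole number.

16

Need L₁ + 10·log₁₀ N ≥ 101, i.e. log₁₀ N ≥ 1.20.
N ≥ 10^(12.0/10) = 15.849, so N = 16.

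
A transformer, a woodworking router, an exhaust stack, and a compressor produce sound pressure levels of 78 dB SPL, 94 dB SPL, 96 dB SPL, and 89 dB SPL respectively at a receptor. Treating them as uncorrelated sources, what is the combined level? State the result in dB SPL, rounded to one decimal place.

Incoherent sources combine by intensity addition: L_total = 10·log₁₀(Σ 10^(L_i/10)).
Σ 10^(L/10) = 10^(78/10) + 10^(94/10) + 10^(96/10) + 10^(89/10) = 7.350e+09.
L_total = 10·log₁₀(7.350e+09) = 98.66 dB SPL.

98.7 dB SPL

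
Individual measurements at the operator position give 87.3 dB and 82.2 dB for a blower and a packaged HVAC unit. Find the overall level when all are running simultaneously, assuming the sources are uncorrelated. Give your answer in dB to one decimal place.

88.5 dB

Incoherent sources combine by intensity addition: L_total = 10·log₁₀(Σ 10^(L_i/10)).
Σ 10^(L/10) = 10^(87.3/10) + 10^(82.2/10) = 7.030e+08.
L_total = 10·log₁₀(7.030e+08) = 88.47 dB.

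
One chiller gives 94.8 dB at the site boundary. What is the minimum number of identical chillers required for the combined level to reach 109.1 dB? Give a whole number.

N identical sources give L₁ + 10·log₁₀ N, so require 10·log₁₀ N ≥ 109.1 − 94.8 = 14.3 dB.
N ≥ 10^(14.3/10) = 26.915, so N = 27.

27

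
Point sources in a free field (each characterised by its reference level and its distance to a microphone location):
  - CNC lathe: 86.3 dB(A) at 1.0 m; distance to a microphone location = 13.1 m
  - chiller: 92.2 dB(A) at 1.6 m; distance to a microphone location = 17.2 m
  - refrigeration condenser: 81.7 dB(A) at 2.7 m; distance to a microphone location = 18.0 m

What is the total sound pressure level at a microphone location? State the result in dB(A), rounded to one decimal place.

73.0 dB(A)

Propagate each source to the receiver with L = L_ref − 20·log₁₀(r/r_ref), then add intensities.
CNC lathe: 86.3 − 20·log₁₀(13.1/1.0) = 86.3 − 22.35 = 63.95 dB(A).
chiller: 92.2 − 20·log₁₀(17.2/1.6) = 92.2 − 20.63 = 71.57 dB(A).
refrigeration condenser: 81.7 − 20·log₁₀(18.0/2.7) = 81.7 − 16.48 = 65.22 dB(A).
Σ 10^(L/10) = 2.017e+07 → L_total = 10·log₁₀(2.017e+07) = 73.05 dB(A).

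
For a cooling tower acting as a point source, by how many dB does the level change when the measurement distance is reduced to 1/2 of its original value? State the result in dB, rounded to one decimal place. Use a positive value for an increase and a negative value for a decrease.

With spherical spreading the level changes by −20·log₁₀(r₂/r₁).
ΔL = −20·log₁₀(0.5) = +6.02 dB.

+6.0 dB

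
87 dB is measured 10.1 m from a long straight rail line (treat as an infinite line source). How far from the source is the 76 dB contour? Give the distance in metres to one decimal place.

Line-source spreading drops the level by 10·log₁₀(r₂/r₁); inverting, r₂/r₁ = 10^(ΔL/10).
r₂ = 10.1·10^((87−76)/10) = 10.1·10^(11.0/10) = 127.15 m.

127.2 m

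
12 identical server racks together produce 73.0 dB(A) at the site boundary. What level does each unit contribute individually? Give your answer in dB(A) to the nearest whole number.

For N identical incoherent sources L_total = L₁ + 10·log₁₀ N, so L₁ = 73.0 − 10·log₁₀(12) = 73.0 − 10.792.

62 dB(A)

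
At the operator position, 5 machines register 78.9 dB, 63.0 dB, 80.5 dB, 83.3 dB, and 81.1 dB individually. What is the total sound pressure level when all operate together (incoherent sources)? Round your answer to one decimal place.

For uncorrelated sources the intensities add, so convert each level to linear form, sum, and take 10·log₁₀ of the total.
Σ 10^(L/10) = 10^(78.9/10) + 10^(63.0/10) + 10^(80.5/10) + 10^(83.3/10) + 10^(81.1/10) = 5.344e+08.
L_total = 10·log₁₀(5.344e+08) = 87.28 dB.

87.3 dB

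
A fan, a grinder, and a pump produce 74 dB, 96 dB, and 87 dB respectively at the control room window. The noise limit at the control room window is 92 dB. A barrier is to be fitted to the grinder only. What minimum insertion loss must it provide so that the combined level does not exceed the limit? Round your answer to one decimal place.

5.8 dB

Everything except the grinder sums to 10^(74/10) + 10^(87/10) = 5.263e+08 in linear terms, 87.21 dB.
The limit corresponds to 10^(92/10) = 1.585e+09; subtracting the fixed part leaves 1.059e+09 for the grinder, i.e. 90.25 dB.
Required insertion loss = 96 − 90.25 = 5.75 dB.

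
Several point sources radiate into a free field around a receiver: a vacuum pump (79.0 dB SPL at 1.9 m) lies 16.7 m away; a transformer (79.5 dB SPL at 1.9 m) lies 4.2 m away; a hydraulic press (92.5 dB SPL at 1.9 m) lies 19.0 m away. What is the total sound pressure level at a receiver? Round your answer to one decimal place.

First find each source's level at the receiver (point-source: −20·log₁₀(r/r_ref)), then combine on an intensity basis.
vacuum pump: 79.0 − 20·log₁₀(16.7/1.9) = 79.0 − 18.88 = 60.12 dB SPL.
transformer: 79.5 − 20·log₁₀(4.2/1.9) = 79.5 − 6.89 = 72.61 dB SPL.
hydraulic press: 92.5 − 20·log₁₀(19.0/1.9) = 92.5 − 20.00 = 72.50 dB SPL.
Σ 10^(L/10) = 3.705e+07 → L_total = 10·log₁₀(3.705e+07) = 75.69 dB SPL.

75.7 dB SPL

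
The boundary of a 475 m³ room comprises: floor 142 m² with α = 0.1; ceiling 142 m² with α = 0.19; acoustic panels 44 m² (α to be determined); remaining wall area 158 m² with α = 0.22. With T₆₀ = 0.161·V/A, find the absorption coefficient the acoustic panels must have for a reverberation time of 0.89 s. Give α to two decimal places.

From T₆₀ = 0.161·V/A, the target T₆₀ = 0.89 s needs A = 0.161·475/0.89 = 85.93 m².
Absorption from the other surfaces = 142·0.1 + 142·0.19 + 158·0.22 = 75.94 m², so the acoustic panels must supply 9.99 m² over 44 m².
α = 9.99/44 = 0.227.

0.23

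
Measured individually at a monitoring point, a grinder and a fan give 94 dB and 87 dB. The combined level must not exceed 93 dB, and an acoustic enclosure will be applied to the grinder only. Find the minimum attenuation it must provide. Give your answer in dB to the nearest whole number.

Everything except the grinder sums to 10^(87/10) = 5.012e+08 in linear terms, 87.00 dB.
The limit corresponds to 10^(93/10) = 1.995e+09; subtracting the fixed part leaves 1.494e+09 for the grinder, i.e. 91.74 dB.
So the grinder must be reduced from 94 to 91.74 dB: IL = 2.26 dB.

2 dB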